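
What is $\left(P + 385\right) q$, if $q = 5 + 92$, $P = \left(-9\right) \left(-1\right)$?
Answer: $38218$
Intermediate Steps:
$P = 9$
$q = 97$
$\left(P + 385\right) q = \left(9 + 385\right) 97 = 394 \cdot 97 = 38218$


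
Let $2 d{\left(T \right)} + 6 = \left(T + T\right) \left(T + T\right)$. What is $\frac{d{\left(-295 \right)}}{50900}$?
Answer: $\frac{174047}{50900} \approx 3.4194$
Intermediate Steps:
$d{\left(T \right)} = -3 + 2 T^{2}$ ($d{\left(T \right)} = -3 + \frac{\left(T + T\right) \left(T + T\right)}{2} = -3 + \frac{2 T 2 T}{2} = -3 + \frac{4 T^{2}}{2} = -3 + 2 T^{2}$)
$\frac{d{\left(-295 \right)}}{50900} = \frac{-3 + 2 \left(-295\right)^{2}}{50900} = \left(-3 + 2 \cdot 87025\right) \frac{1}{50900} = \left(-3 + 174050\right) \frac{1}{50900} = 174047 \cdot \frac{1}{50900} = \frac{174047}{50900}$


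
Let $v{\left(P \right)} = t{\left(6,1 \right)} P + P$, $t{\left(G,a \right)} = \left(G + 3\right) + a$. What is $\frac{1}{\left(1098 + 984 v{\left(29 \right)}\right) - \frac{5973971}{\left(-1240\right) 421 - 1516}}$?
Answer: $\frac{523556}{164922972635} \approx 3.1745 \cdot 10^{-6}$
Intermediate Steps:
$t{\left(G,a \right)} = 3 + G + a$ ($t{\left(G,a \right)} = \left(3 + G\right) + a = 3 + G + a$)
$v{\left(P \right)} = 11 P$ ($v{\left(P \right)} = \left(3 + 6 + 1\right) P + P = 10 P + P = 11 P$)
$\frac{1}{\left(1098 + 984 v{\left(29 \right)}\right) - \frac{5973971}{\left(-1240\right) 421 - 1516}} = \frac{1}{\left(1098 + 984 \cdot 11 \cdot 29\right) - \frac{5973971}{\left(-1240\right) 421 - 1516}} = \frac{1}{\left(1098 + 984 \cdot 319\right) - \frac{5973971}{-522040 - 1516}} = \frac{1}{\left(1098 + 313896\right) - \frac{5973971}{-523556}} = \frac{1}{314994 - - \frac{5973971}{523556}} = \frac{1}{314994 + \frac{5973971}{523556}} = \frac{1}{\frac{164922972635}{523556}} = \frac{523556}{164922972635}$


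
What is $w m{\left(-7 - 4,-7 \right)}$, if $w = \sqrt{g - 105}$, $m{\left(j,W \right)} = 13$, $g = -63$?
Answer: $26 i \sqrt{42} \approx 168.5 i$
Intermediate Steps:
$w = 2 i \sqrt{42}$ ($w = \sqrt{-63 - 105} = \sqrt{-168} = 2 i \sqrt{42} \approx 12.961 i$)
$w m{\left(-7 - 4,-7 \right)} = 2 i \sqrt{42} \cdot 13 = 26 i \sqrt{42}$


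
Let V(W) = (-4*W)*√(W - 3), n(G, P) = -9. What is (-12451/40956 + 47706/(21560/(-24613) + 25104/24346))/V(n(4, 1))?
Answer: -73174926592892021*I*√3/51411959986752 ≈ -2465.2*I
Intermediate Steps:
V(W) = -4*W*√(-3 + W) (V(W) = (-4*W)*√(-3 + W) = -4*W*√(-3 + W))
(-12451/40956 + 47706/(21560/(-24613) + 25104/24346))/V(n(4, 1)) = (-12451/40956 + 47706/(21560/(-24613) + 25104/24346))/((-4*(-9)*√(-3 - 9))) = (-12451*1/40956 + 47706/(21560*(-1/24613) + 25104*(1/24346)))/((-4*(-9)*√(-12))) = (-12451/40956 + 47706/(-21560/24613 + 12552/12173))/((-4*(-9)*2*I*√3)) = (-12451/40956 + 47706/(46492496/299614049))/((72*I*√3)) = (-12451/40956 + 47706*(299614049/46492496))*(-I*√3/216) = (-12451/40956 + 7146693910797/23246248)*(-I*√3/216) = 73174926592892021*(-I*√3/216)/238018333272 = -73174926592892021*I*√3/51411959986752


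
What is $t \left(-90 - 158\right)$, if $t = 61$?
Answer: $-15128$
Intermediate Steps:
$t \left(-90 - 158\right) = 61 \left(-90 - 158\right) = 61 \left(-248\right) = -15128$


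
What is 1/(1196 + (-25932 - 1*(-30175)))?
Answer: 1/5439 ≈ 0.00018386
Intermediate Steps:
1/(1196 + (-25932 - 1*(-30175))) = 1/(1196 + (-25932 + 30175)) = 1/(1196 + 4243) = 1/5439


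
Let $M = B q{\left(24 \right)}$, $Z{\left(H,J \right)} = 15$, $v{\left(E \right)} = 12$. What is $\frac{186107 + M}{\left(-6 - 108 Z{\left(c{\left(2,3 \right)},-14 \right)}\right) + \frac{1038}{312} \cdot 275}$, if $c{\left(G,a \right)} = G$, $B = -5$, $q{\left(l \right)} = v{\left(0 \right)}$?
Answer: $- \frac{9674444}{36977} \approx -261.63$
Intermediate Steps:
$q{\left(l \right)} = 12$
$M = -60$ ($M = \left(-5\right) 12 = -60$)
$\frac{186107 + M}{\left(-6 - 108 Z{\left(c{\left(2,3 \right)},-14 \right)}\right) + \frac{1038}{312} \cdot 275} = \frac{186107 - 60}{\left(-6 - 1620\right) + \frac{1038}{312} \cdot 275} = \frac{186047}{\left(-6 - 1620\right) + 1038 \cdot \frac{1}{312} \cdot 275} = \frac{186047}{-1626 + \frac{173}{52} \cdot 275} = \frac{186047}{-1626 + \frac{47575}{52}} = \frac{186047}{- \frac{36977}{52}} = 186047 \left(- \frac{52}{36977}\right) = - \frac{9674444}{36977}$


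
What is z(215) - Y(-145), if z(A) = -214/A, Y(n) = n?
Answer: 30961/215 ≈ 144.00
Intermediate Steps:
z(215) - Y(-145) = -214/215 - 1*(-145) = -214*1/215 + 145 = -214/215 + 145 = 30961/215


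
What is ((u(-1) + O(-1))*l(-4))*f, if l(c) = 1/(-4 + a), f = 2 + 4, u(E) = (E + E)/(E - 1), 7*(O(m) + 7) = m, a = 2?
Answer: 129/7 ≈ 18.429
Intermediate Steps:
O(m) = -7 + m/7
u(E) = 2*E/(-1 + E) (u(E) = (2*E)/(-1 + E) = 2*E/(-1 + E))
f = 6
l(c) = -½ (l(c) = 1/(-4 + 2) = 1/(-2) = -½)
((u(-1) + O(-1))*l(-4))*f = ((2*(-1)/(-1 - 1) + (-7 + (⅐)*(-1)))*(-½))*6 = ((2*(-1)/(-2) + (-7 - ⅐))*(-½))*6 = ((2*(-1)*(-½) - 50/7)*(-½))*6 = ((1 - 50/7)*(-½))*6 = -43/7*(-½)*6 = (43/14)*6 = 129/7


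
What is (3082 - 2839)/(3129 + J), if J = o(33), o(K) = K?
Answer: 81/1054 ≈ 0.076850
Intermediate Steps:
J = 33
(3082 - 2839)/(3129 + J) = (3082 - 2839)/(3129 + 33) = 243/3162 = 243*(1/3162) = 81/1054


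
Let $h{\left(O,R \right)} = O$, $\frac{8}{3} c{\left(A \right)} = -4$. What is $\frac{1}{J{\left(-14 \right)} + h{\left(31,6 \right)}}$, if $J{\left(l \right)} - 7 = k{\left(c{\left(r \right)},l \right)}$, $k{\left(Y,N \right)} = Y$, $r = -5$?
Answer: $\frac{2}{73} \approx 0.027397$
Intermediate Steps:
$c{\left(A \right)} = - \frac{3}{2}$ ($c{\left(A \right)} = \frac{3}{8} \left(-4\right) = - \frac{3}{2}$)
$J{\left(l \right)} = \frac{11}{2}$ ($J{\left(l \right)} = 7 - \frac{3}{2} = \frac{11}{2}$)
$\frac{1}{J{\left(-14 \right)} + h{\left(31,6 \right)}} = \frac{1}{\frac{11}{2} + 31} = \frac{1}{\frac{73}{2}} = \frac{2}{73}$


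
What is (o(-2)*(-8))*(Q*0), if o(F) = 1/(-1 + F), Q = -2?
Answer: 0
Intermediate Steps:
(o(-2)*(-8))*(Q*0) = (-8/(-1 - 2))*(-2*0) = (-8/(-3))*0 = -⅓*(-8)*0 = (8/3)*0 = 0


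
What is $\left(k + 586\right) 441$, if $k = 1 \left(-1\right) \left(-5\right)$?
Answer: $260631$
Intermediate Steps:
$k = 5$ ($k = \left(-1\right) \left(-5\right) = 5$)
$\left(k + 586\right) 441 = \left(5 + 586\right) 441 = 591 \cdot 441 = 260631$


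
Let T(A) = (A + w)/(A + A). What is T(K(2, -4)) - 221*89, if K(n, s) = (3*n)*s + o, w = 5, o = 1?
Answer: -452378/23 ≈ -19669.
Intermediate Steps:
K(n, s) = 1 + 3*n*s (K(n, s) = (3*n)*s + 1 = 3*n*s + 1 = 1 + 3*n*s)
T(A) = (5 + A)/(2*A) (T(A) = (A + 5)/(A + A) = (5 + A)/((2*A)) = (5 + A)*(1/(2*A)) = (5 + A)/(2*A))
T(K(2, -4)) - 221*89 = (5 + (1 + 3*2*(-4)))/(2*(1 + 3*2*(-4))) - 221*89 = (5 + (1 - 24))/(2*(1 - 24)) - 19669 = (½)*(5 - 23)/(-23) - 19669 = (½)*(-1/23)*(-18) - 19669 = 9/23 - 19669 = -452378/23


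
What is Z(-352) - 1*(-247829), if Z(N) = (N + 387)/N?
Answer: 87235773/352 ≈ 2.4783e+5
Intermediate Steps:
Z(N) = (387 + N)/N
Z(-352) - 1*(-247829) = (387 - 352)/(-352) - 1*(-247829) = -1/352*35 + 247829 = -35/352 + 247829 = 87235773/352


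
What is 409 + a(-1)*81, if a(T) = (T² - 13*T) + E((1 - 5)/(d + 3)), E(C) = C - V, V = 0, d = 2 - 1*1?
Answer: 1462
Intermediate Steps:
d = 1 (d = 2 - 1 = 1)
E(C) = C (E(C) = C - 1*0 = C + 0 = C)
a(T) = -1 + T² - 13*T (a(T) = (T² - 13*T) + (1 - 5)/(1 + 3) = (T² - 13*T) - 4/4 = (T² - 13*T) - 4*¼ = (T² - 13*T) - 1 = -1 + T² - 13*T)
409 + a(-1)*81 = 409 + (-1 + (-1)² - 13*(-1))*81 = 409 + (-1 + 1 + 13)*81 = 409 + 13*81 = 409 + 1053 = 1462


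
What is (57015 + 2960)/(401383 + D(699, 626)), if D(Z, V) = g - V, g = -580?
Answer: 59975/400177 ≈ 0.14987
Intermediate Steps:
D(Z, V) = -580 - V
(57015 + 2960)/(401383 + D(699, 626)) = (57015 + 2960)/(401383 + (-580 - 1*626)) = 59975/(401383 + (-580 - 626)) = 59975/(401383 - 1206) = 59975/400177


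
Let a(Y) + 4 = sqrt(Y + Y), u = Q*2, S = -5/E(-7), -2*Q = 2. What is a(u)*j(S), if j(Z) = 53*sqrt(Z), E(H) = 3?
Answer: 106*I*sqrt(15)*(-2 + I)/3 ≈ -136.85 - 273.69*I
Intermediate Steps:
Q = -1 (Q = -1/2*2 = -1)
S = -5/3 ≈ -1.6667
u = -2 (u = -1*2 = -2)
a(Y) = -4 + sqrt(2)*sqrt(Y) (a(Y) = -4 + sqrt(Y + Y) = -4 + sqrt(2*Y) = -4 + sqrt(2)*sqrt(Y))
a(u)*j(S) = (-4 + sqrt(2)*sqrt(-2))*(53*sqrt(-5/3)) = (-4 + sqrt(2)*(I*sqrt(2)))*(53*(I*sqrt(15)/3)) = (-4 + 2*I)*(53*I*sqrt(15)/3) = 53*I*sqrt(15)*(-4 + 2*I)/3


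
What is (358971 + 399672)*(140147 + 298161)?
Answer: 332519296044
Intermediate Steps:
(358971 + 399672)*(140147 + 298161) = 758643*438308 = 332519296044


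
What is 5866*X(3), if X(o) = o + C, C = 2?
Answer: 29330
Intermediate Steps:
X(o) = 2 + o (X(o) = o + 2 = 2 + o)
5866*X(3) = 5866*(2 + 3) = 5866*5 = 29330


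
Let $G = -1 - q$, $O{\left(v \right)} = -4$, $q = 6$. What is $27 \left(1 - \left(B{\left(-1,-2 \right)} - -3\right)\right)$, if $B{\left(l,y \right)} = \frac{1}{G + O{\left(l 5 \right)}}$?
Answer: $- \frac{567}{11} \approx -51.545$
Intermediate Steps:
$G = -7$ ($G = -1 - 6 = -7$)
$B{\left(l,y \right)} = - \frac{1}{11}$ ($B{\left(l,y \right)} = \frac{1}{-7 - 4} = \frac{1}{-11} = - \frac{1}{11}$)
$27 \left(1 - \left(B{\left(-1,-2 \right)} - -3\right)\right) = 27 \left(1 - \left(- \frac{1}{11} - -3\right)\right) = 27 \left(1 - \left(- \frac{1}{11} + 3\right)\right) = 27 \left(1 - \frac{32}{11}\right) = 27 \left(- \frac{21}{11}\right) = - \frac{567}{11}$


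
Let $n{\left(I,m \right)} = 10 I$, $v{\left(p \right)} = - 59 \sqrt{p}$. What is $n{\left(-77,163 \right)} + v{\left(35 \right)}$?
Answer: $-770 - 59 \sqrt{35} \approx -1119.0$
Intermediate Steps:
$n{\left(-77,163 \right)} + v{\left(35 \right)} = 10 \left(-77\right) - 59 \sqrt{35} = -770 - 59 \sqrt{35}$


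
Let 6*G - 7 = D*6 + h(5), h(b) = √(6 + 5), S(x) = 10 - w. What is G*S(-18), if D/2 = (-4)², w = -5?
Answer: 995/2 + 5*√11/2 ≈ 505.79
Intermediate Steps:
S(x) = 15 (S(x) = 10 - 1*(-5) = 10 + 5 = 15)
h(b) = √11
D = 32 (D = 2*(-4)² = 2*16 = 32)
G = 199/6 + √11/6 (G = 7/6 + (32*6 + √11)/6 = 7/6 + (192 + √11)/6 = 7/6 + (32 + √11/6) = 199/6 + √11/6 ≈ 33.719)
G*S(-18) = (199/6 + √11/6)*15 = 995/2 + 5*√11/2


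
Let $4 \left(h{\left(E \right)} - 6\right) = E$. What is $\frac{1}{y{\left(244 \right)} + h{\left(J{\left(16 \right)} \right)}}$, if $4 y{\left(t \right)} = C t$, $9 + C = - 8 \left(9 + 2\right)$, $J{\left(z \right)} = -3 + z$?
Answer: $- \frac{4}{23631} \approx -0.00016927$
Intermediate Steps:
$C = -97$ ($C = -9 - 8 \left(9 + 2\right) = -9 - 88 = -97$)
$h{\left(E \right)} = 6 + \frac{E}{4}$
$y{\left(t \right)} = - \frac{97 t}{4}$ ($y{\left(t \right)} = \frac{\left(-97\right) t}{4} = - \frac{97 t}{4}$)
$\frac{1}{y{\left(244 \right)} + h{\left(J{\left(16 \right)} \right)}} = \frac{1}{\left(- \frac{97}{4}\right) 244 + \left(6 + \frac{-3 + 16}{4}\right)} = \frac{1}{-5917 + \left(6 + \frac{1}{4} \cdot 13\right)} = \frac{1}{-5917 + \left(6 + \frac{13}{4}\right)} = \frac{1}{-5917 + \frac{37}{4}} = \frac{1}{- \frac{23631}{4}} = - \frac{4}{23631}$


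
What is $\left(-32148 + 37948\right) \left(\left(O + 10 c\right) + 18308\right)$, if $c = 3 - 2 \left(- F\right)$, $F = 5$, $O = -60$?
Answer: $106592400$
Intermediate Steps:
$c = 13$ ($c = 3 - 2 \left(\left(-1\right) 5\right) = 3 - -10 = 3 + 10 = 13$)
$\left(-32148 + 37948\right) \left(\left(O + 10 c\right) + 18308\right) = \left(-32148 + 37948\right) \left(\left(-60 + 10 \cdot 13\right) + 18308\right) = 5800 \left(\left(-60 + 130\right) + 18308\right) = 5800 \left(70 + 18308\right) = 5800 \cdot 18378 = 106592400$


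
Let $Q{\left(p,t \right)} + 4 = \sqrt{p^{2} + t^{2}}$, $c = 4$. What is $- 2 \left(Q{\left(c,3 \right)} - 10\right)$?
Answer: $18$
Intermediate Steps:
$Q{\left(p,t \right)} = -4 + \sqrt{p^{2} + t^{2}}$
$- 2 \left(Q{\left(c,3 \right)} - 10\right) = - 2 \left(\left(-4 + \sqrt{4^{2} + 3^{2}}\right) - 10\right) = - 2 \left(\left(-4 + \sqrt{16 + 9}\right) - 10\right) = - 2 \left(\left(-4 + \sqrt{25}\right) - 10\right) = - 2 \left(\left(-4 + 5\right) - 10\right) = - 2 \left(1 - 10\right) = \left(-2\right) \left(-9\right) = 18$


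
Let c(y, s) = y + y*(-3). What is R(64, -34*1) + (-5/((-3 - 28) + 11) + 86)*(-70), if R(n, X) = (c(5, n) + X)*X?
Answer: -9083/2 ≈ -4541.5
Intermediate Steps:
c(y, s) = -2*y (c(y, s) = y - 3*y = -2*y)
R(n, X) = X*(-10 + X) (R(n, X) = (-2*5 + X)*X = (-10 + X)*X = X*(-10 + X))
R(64, -34*1) + (-5/((-3 - 28) + 11) + 86)*(-70) = (-34*1)*(-10 - 34*1) + (-5/((-3 - 28) + 11) + 86)*(-70) = -34*(-10 - 34) + (-5/(-31 + 11) + 86)*(-70) = -34*(-44) + (-5/(-20) + 86)*(-70) = 1496 + (-5*(-1/20) + 86)*(-70) = 1496 + (¼ + 86)*(-70) = 1496 + (345/4)*(-70) = 1496 - 12075/2 = -9083/2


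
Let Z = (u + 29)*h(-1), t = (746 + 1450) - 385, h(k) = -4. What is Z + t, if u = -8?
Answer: 1727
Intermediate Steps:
t = 1811 (t = 2196 - 385 = 1811)
Z = -84 (Z = (-8 + 29)*(-4) = 21*(-4) = -84)
Z + t = -84 + 1811 = 1727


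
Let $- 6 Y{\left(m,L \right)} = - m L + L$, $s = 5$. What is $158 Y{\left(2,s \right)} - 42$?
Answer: $\frac{269}{3} \approx 89.667$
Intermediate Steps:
$Y{\left(m,L \right)} = - \frac{L}{6} + \frac{L m}{6}$ ($Y{\left(m,L \right)} = - \frac{- m L + L}{6} = - \frac{- L m + L}{6} = - \frac{L - L m}{6} = - \frac{L}{6} + \frac{L m}{6}$)
$158 Y{\left(2,s \right)} - 42 = 158 \cdot \frac{1}{6} \cdot 5 \left(-1 + 2\right) - 42 = 158 \cdot \frac{1}{6} \cdot 5 \cdot 1 - 42 = 158 \cdot \frac{5}{6} - 42 = \frac{395}{3} - 42 = \frac{269}{3}$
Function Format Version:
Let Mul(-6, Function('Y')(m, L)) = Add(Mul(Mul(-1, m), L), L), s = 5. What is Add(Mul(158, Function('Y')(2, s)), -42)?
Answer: Rational(269, 3) ≈ 89.667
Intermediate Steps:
Function('Y')(m, L) = Add(Mul(Rational(-1, 6), L), Mul(Rational(1, 6), L, m)) (Function('Y')(m, L) = Mul(Rational(-1, 6), Add(Mul(Mul(-1, m), L), L)) = Mul(Rational(-1, 6), Add(Mul(-1, L, m), L)) = Mul(Rational(-1, 6), Add(L, Mul(-1, L, m))) = Add(Mul(Rational(-1, 6), L), Mul(Rational(1, 6), L, m)))
Add(Mul(158, Function('Y')(2, s)), -42) = Add(Mul(158, Mul(Rational(1, 6), 5, Add(-1, 2))), -42) = Add(Mul(158, Mul(Rational(1, 6), 5, 1)), -42) = Add(Mul(158, Rational(5, 6)), -42) = Add(Rational(395, 3), -42) = Rational(269, 3)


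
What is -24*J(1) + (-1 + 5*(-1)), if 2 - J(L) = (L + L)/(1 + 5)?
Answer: -46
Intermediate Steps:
J(L) = 2 - L/3 (J(L) = 2 - (L + L)/(1 + 5) = 2 - 2*L/6 = 2 - L/3)
-24*J(1) + (-1 + 5*(-1)) = -24*(2 - 1/3*1) + (-1 + 5*(-1)) = -24*(2 - 1/3) + (-1 - 5) = -24*5/3 - 6 = -40 - 6 = -46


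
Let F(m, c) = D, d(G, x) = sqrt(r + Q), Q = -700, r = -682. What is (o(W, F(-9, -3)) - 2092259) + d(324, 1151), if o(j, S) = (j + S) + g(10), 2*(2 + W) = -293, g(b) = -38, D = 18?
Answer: -4184855/2 + I*sqrt(1382) ≈ -2.0924e+6 + 37.175*I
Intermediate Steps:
d(G, x) = I*sqrt(1382) (d(G, x) = sqrt(-682 - 700) = sqrt(-1382) = I*sqrt(1382))
F(m, c) = 18
W = -297/2 (W = -2 + (1/2)*(-293) = -2 - 293/2 = -297/2 ≈ -148.50)
o(j, S) = -38 + S + j (o(j, S) = (j + S) - 38 = (S + j) - 38 = -38 + S + j)
(o(W, F(-9, -3)) - 2092259) + d(324, 1151) = ((-38 + 18 - 297/2) - 2092259) + I*sqrt(1382) = (-337/2 - 2092259) + I*sqrt(1382) = -4184855/2 + I*sqrt(1382)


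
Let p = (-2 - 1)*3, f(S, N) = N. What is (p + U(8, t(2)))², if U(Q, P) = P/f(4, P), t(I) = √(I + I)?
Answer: 64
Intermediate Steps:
t(I) = √2*√I (t(I) = √(2*I) = √2*√I)
U(Q, P) = 1 (U(Q, P) = P/P = 1)
p = -9 (p = -3*3 = -9)
(p + U(8, t(2)))² = (-9 + 1)² = (-8)² = 64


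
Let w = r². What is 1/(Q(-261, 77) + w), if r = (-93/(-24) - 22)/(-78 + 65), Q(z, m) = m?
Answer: 10816/853857 ≈ 0.012667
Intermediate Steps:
r = 145/104 (r = (-93*(-1/24) - 22)/(-13) = (31/8 - 22)*(-1/13) = -145/8*(-1/13) = 145/104 ≈ 1.3942)
w = 21025/10816 (w = (145/104)² = 21025/10816 ≈ 1.9439)
1/(Q(-261, 77) + w) = 1/(77 + 21025/10816) = 1/(853857/10816) = 10816/853857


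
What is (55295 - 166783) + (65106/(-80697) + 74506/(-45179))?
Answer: -135490997564000/1215269921 ≈ -1.1149e+5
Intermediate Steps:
(55295 - 166783) + (65106/(-80697) + 74506/(-45179)) = -111488 + (65106*(-1/80697) + 74506*(-1/45179)) = -111488 + (-21702/26899 - 74506/45179) = -111488 - 2984611552/1215269921 = -135490997564000/1215269921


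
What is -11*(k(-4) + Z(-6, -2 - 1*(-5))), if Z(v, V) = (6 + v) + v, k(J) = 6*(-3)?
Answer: 264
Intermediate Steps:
k(J) = -18
Z(v, V) = 6 + 2*v
-11*(k(-4) + Z(-6, -2 - 1*(-5))) = -11*(-18 + (6 + 2*(-6))) = -11*(-18 + (6 - 12)) = -11*(-18 - 6) = -11*(-24) = 264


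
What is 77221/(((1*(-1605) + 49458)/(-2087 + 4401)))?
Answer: 13745338/3681 ≈ 3734.1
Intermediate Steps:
77221/(((1*(-1605) + 49458)/(-2087 + 4401))) = 77221/(((-1605 + 49458)/2314)) = 77221/((47853*(1/2314))) = 77221/(3681/178) = 77221*(178/3681) = 13745338/3681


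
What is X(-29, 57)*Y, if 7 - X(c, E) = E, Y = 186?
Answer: -9300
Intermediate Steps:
X(c, E) = 7 - E
X(-29, 57)*Y = (7 - 1*57)*186 = (7 - 57)*186 = -50*186 = -9300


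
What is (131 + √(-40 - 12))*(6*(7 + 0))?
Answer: 5502 + 84*I*√13 ≈ 5502.0 + 302.87*I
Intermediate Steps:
(131 + √(-40 - 12))*(6*(7 + 0)) = (131 + √(-52))*(6*7) = (131 + 2*I*√13)*42 = 5502 + 84*I*√13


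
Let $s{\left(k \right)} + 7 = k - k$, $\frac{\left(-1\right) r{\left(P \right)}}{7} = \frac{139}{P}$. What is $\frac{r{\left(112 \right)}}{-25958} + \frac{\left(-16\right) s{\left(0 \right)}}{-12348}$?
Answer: $- \frac{1600013}{183159648} \approx -0.0087356$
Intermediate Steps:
$r{\left(P \right)} = - \frac{973}{P}$ ($r{\left(P \right)} = - 7 \frac{139}{P} = - \frac{973}{P}$)
$s{\left(k \right)} = -7$ ($s{\left(k \right)} = -7 + \left(k - k\right) = -7 + 0 = -7$)
$\frac{r{\left(112 \right)}}{-25958} + \frac{\left(-16\right) s{\left(0 \right)}}{-12348} = \frac{\left(-973\right) \frac{1}{112}}{-25958} + \frac{\left(-16\right) \left(-7\right)}{-12348} = \left(-973\right) \frac{1}{112} \left(- \frac{1}{25958}\right) + 112 \left(- \frac{1}{12348}\right) = \left(- \frac{139}{16}\right) \left(- \frac{1}{25958}\right) - \frac{4}{441} = \frac{139}{415328} - \frac{4}{441} = - \frac{1600013}{183159648}$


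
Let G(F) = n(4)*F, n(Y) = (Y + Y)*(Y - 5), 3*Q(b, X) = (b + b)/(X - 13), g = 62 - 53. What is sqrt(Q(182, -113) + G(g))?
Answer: I*sqrt(5910)/9 ≈ 8.5418*I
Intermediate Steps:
g = 9
Q(b, X) = 2*b/(3*(-13 + X)) (Q(b, X) = ((b + b)/(X - 13))/3 = ((2*b)/(-13 + X))/3 = (2*b/(-13 + X))/3 = 2*b/(3*(-13 + X)))
n(Y) = 2*Y*(-5 + Y) (n(Y) = (2*Y)*(-5 + Y) = 2*Y*(-5 + Y))
G(F) = -8*F (G(F) = (2*4*(-5 + 4))*F = (2*4*(-1))*F = -8*F)
sqrt(Q(182, -113) + G(g)) = sqrt((2/3)*182/(-13 - 113) - 8*9) = sqrt((2/3)*182/(-126) - 72) = sqrt((2/3)*182*(-1/126) - 72) = sqrt(-26/27 - 72) = sqrt(-1970/27) = I*sqrt(5910)/9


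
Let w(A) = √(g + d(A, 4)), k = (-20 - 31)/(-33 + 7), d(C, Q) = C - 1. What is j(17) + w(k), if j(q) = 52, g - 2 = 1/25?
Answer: 52 + √50726/130 ≈ 53.732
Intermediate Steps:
d(C, Q) = -1 + C
k = 51/26 (k = -51/(-26) = -51*(-1/26) = 51/26 ≈ 1.9615)
g = 51/25 (g = 2 + 1/25 = 51/25 ≈ 2.0400)
w(A) = √(26/25 + A) (w(A) = √(51/25 + (-1 + A)) = √(26/25 + A))
j(17) + w(k) = 52 + √(26 + 25*(51/26))/5 = 52 + √(26 + 1275/26)/5 = 52 + √(1951/26)/5 = 52 + (√50726/26)/5 = 52 + √50726/130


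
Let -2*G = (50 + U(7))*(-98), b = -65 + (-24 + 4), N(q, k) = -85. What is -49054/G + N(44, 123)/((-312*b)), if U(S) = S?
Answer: -1700849/96824 ≈ -17.566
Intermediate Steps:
b = -85 (b = -65 - 20 = -85)
G = 2793 (G = -(50 + 7)*(-98)/2 = -57*(-98)/2 = -1/2*(-5586) = 2793)
-49054/G + N(44, 123)/((-312*b)) = -49054/2793 - 85/((-312*(-85))) = -49054*1/2793 - 85/26520 = -49054/2793 - 85*1/26520 = -49054/2793 - 1/312 = -1700849/96824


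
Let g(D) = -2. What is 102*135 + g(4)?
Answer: 13768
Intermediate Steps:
102*135 + g(4) = 102*135 - 2 = 13770 - 2 = 13768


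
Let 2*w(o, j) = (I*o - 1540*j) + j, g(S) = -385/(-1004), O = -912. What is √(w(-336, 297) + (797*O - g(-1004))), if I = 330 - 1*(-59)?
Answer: I*√257235069665/502 ≈ 1010.3*I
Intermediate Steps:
g(S) = 385/1004 (g(S) = -385*(-1/1004) = 385/1004)
I = 389 (I = 330 + 59 = 389)
w(o, j) = -1539*j/2 + 389*o/2 (w(o, j) = ((389*o - 1540*j) + j)/2 = ((-1540*j + 389*o) + j)/2 = (-1539*j + 389*o)/2 = -1539*j/2 + 389*o/2)
√(w(-336, 297) + (797*O - g(-1004))) = √((-1539/2*297 + (389/2)*(-336)) + (797*(-912) - 1*385/1004)) = √((-457083/2 - 65352) + (-726864 - 385/1004)) = √(-587787/2 - 729771841/1004) = √(-1024840915/1004) = I*√257235069665/502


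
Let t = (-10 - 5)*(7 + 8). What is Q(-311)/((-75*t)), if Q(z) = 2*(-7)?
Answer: -14/16875 ≈ -0.00082963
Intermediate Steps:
t = -225 (t = -15*15 = -225)
Q(z) = -14
Q(-311)/((-75*t)) = -14/((-75*(-225))) = -14/16875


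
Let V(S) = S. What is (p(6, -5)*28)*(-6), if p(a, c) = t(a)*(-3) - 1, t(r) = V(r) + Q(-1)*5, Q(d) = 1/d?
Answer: 672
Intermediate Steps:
t(r) = -5 + r (t(r) = r + 5/(-1) = r - 1*5 = r - 5 = -5 + r)
p(a, c) = 14 - 3*a (p(a, c) = (-5 + a)*(-3) - 1 = (15 - 3*a) - 1 = 14 - 3*a)
(p(6, -5)*28)*(-6) = ((14 - 3*6)*28)*(-6) = ((14 - 18)*28)*(-6) = -4*28*(-6) = -112*(-6) = 672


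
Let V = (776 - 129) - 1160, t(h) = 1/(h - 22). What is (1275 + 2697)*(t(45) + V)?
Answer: -46861656/23 ≈ -2.0375e+6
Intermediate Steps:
t(h) = 1/(-22 + h)
V = -513 (V = 647 - 1160 = -513)
(1275 + 2697)*(t(45) + V) = (1275 + 2697)*(1/(-22 + 45) - 513) = 3972*(1/23 - 513) = 3972*(-11798/23) = -46861656/23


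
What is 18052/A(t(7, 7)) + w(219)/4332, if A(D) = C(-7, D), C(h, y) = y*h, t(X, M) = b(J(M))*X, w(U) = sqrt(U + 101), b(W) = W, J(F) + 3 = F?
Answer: -4513/49 + 2*sqrt(5)/1083 ≈ -92.098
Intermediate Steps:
J(F) = -3 + F
w(U) = sqrt(101 + U)
t(X, M) = X*(-3 + M) (t(X, M) = (-3 + M)*X = X*(-3 + M))
C(h, y) = h*y
A(D) = -7*D
18052/A(t(7, 7)) + w(219)/4332 = 18052/((-49*(-3 + 7))) + sqrt(101 + 219)/4332 = 18052/((-49*4)) + sqrt(320)*(1/4332) = 18052/((-7*28)) + (8*sqrt(5))*(1/4332) = 18052/(-196) + 2*sqrt(5)/1083 = 18052*(-1/196) + 2*sqrt(5)/1083 = -4513/49 + 2*sqrt(5)/1083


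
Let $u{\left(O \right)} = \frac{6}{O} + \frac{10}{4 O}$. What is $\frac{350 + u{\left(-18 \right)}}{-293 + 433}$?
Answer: $\frac{12583}{5040} \approx 2.4966$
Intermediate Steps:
$u{\left(O \right)} = \frac{17}{2 O}$ ($u{\left(O \right)} = \frac{6}{O} + 10 \frac{1}{4 O} = \frac{6}{O} + \frac{5}{2 O} = \frac{17}{2 O}$)
$\frac{350 + u{\left(-18 \right)}}{-293 + 433} = \frac{350 + \frac{17}{2 \left(-18\right)}}{-293 + 433} = \frac{350 + \frac{17}{2} \left(- \frac{1}{18}\right)}{140} = \left(350 - \frac{17}{36}\right) \frac{1}{140} = \frac{12583}{36} \cdot \frac{1}{140} = \frac{12583}{5040}$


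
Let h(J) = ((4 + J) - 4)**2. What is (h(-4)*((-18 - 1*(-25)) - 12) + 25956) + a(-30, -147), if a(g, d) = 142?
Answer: 26018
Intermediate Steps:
h(J) = J**2
(h(-4)*((-18 - 1*(-25)) - 12) + 25956) + a(-30, -147) = ((-4)**2*((-18 - 1*(-25)) - 12) + 25956) + 142 = (16*((-18 + 25) - 12) + 25956) + 142 = (16*(7 - 12) + 25956) + 142 = (16*(-5) + 25956) + 142 = (-80 + 25956) + 142 = 25876 + 142 = 26018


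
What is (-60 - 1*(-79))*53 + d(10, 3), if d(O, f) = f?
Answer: 1010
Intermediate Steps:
(-60 - 1*(-79))*53 + d(10, 3) = (-60 - 1*(-79))*53 + 3 = (-60 + 79)*53 + 3 = 19*53 + 3 = 1007 + 3 = 1010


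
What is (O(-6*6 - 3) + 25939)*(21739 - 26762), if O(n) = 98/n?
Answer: -5080880029/39 ≈ -1.3028e+8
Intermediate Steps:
(O(-6*6 - 3) + 25939)*(21739 - 26762) = (98/(-6*6 - 3) + 25939)*(21739 - 26762) = (98/(-36 - 3) + 25939)*(-5023) = (98/(-39) + 25939)*(-5023) = (98*(-1/39) + 25939)*(-5023) = (-98/39 + 25939)*(-5023) = (1011523/39)*(-5023) = -5080880029/39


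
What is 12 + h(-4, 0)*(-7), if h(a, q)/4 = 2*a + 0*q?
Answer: 236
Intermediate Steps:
h(a, q) = 8*a (h(a, q) = 4*(2*a + 0*q) = 4*(2*a + 0) = 4*(2*a) = 8*a)
12 + h(-4, 0)*(-7) = 12 + (8*(-4))*(-7) = 12 - 32*(-7) = 12 + 224 = 236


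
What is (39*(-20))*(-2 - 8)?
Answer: 7800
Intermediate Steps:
(39*(-20))*(-2 - 8) = -780*(-10) = 7800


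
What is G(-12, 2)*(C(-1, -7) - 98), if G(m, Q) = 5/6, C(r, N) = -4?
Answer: -85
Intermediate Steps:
G(m, Q) = 5/6 (G(m, Q) = 5*(1/6) = 5/6)
G(-12, 2)*(C(-1, -7) - 98) = 5*(-4 - 98)/6 = (5/6)*(-102) = -85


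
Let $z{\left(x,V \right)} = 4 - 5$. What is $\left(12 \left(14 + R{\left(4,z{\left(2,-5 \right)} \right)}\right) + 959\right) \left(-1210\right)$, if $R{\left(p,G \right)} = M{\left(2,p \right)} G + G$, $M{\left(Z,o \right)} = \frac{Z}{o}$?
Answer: $-1341890$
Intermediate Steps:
$z{\left(x,V \right)} = -1$
$R{\left(p,G \right)} = G + \frac{2 G}{p}$ ($R{\left(p,G \right)} = \frac{2}{p} G + G = \frac{2 G}{p} + G = G + \frac{2 G}{p}$)
$\left(12 \left(14 + R{\left(4,z{\left(2,-5 \right)} \right)}\right) + 959\right) \left(-1210\right) = \left(12 \left(14 - \frac{2 + 4}{4}\right) + 959\right) \left(-1210\right) = \left(12 \left(14 - \frac{1}{4} \cdot 6\right) + 959\right) \left(-1210\right) = \left(12 \left(14 - \frac{3}{2}\right) + 959\right) \left(-1210\right) = \left(12 \cdot \frac{25}{2} + 959\right) \left(-1210\right) = \left(150 + 959\right) \left(-1210\right) = 1109 \left(-1210\right) = -1341890$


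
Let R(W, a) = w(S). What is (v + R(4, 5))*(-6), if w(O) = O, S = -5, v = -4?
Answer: 54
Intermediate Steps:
R(W, a) = -5
(v + R(4, 5))*(-6) = (-4 - 5)*(-6) = -9*(-6) = 54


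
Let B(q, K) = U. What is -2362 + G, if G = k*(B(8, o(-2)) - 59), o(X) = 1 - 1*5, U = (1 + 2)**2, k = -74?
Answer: 1338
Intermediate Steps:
U = 9 (U = 3**2 = 9)
o(X) = -4 (o(X) = 1 - 5 = -4)
B(q, K) = 9
G = 3700 (G = -74*(9 - 59) = -74*(-50) = 3700)
-2362 + G = -2362 + 3700 = 1338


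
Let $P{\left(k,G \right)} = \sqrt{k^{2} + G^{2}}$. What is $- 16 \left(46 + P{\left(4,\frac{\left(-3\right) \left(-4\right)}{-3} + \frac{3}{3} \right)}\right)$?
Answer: $-816$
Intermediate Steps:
$P{\left(k,G \right)} = \sqrt{G^{2} + k^{2}}$
$- 16 \left(46 + P{\left(4,\frac{\left(-3\right) \left(-4\right)}{-3} + \frac{3}{3} \right)}\right) = - 16 \left(46 + \sqrt{\left(\frac{\left(-3\right) \left(-4\right)}{-3} + \frac{3}{3}\right)^{2} + 4^{2}}\right) = - 16 \left(46 + \sqrt{\left(12 \left(- \frac{1}{3}\right) + 3 \cdot \frac{1}{3}\right)^{2} + 16}\right) = - 16 \left(46 + \sqrt{\left(-4 + 1\right)^{2} + 16}\right) = - 16 \left(46 + \sqrt{\left(-3\right)^{2} + 16}\right) = - 16 \left(46 + \sqrt{9 + 16}\right) = - 16 \left(46 + \sqrt{25}\right) = - 16 \left(46 + 5\right) = \left(-16\right) 51 = -816$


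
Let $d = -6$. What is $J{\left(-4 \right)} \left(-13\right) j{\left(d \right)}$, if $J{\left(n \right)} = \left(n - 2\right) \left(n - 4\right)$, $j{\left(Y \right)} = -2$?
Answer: $1248$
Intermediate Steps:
$J{\left(n \right)} = \left(-4 + n\right) \left(-2 + n\right)$ ($J{\left(n \right)} = \left(-2 + n\right) \left(-4 + n\right) = \left(-4 + n\right) \left(-2 + n\right)$)
$J{\left(-4 \right)} \left(-13\right) j{\left(d \right)} = \left(8 + \left(-4\right)^{2} - -24\right) \left(-13\right) \left(-2\right) = \left(8 + 16 + 24\right) \left(-13\right) \left(-2\right) = 48 \left(-13\right) \left(-2\right) = \left(-624\right) \left(-2\right) = 1248$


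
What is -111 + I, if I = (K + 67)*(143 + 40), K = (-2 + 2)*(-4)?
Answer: 12150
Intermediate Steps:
K = 0 (K = 0*(-4) = 0)
I = 12261 (I = (0 + 67)*(143 + 40) = 67*183 = 12261)
-111 + I = -111 + 12261 = 12150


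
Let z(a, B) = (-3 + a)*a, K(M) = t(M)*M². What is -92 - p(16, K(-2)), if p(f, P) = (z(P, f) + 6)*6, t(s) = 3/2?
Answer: -236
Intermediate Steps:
t(s) = 3/2 (t(s) = 3*(½) = 3/2)
K(M) = 3*M²/2
z(a, B) = a*(-3 + a)
p(f, P) = 36 + 6*P*(-3 + P) (p(f, P) = (P*(-3 + P) + 6)*6 = (6 + P*(-3 + P))*6 = 36 + 6*P*(-3 + P))
-92 - p(16, K(-2)) = -92 - (36 + 6*((3/2)*(-2)²)*(-3 + (3/2)*(-2)²)) = -92 - (36 + 6*((3/2)*4)*(-3 + (3/2)*4)) = -92 - (36 + 6*6*(-3 + 6)) = -92 - (36 + 6*6*3) = -92 - (36 + 108) = -92 - 1*144 = -92 - 144 = -236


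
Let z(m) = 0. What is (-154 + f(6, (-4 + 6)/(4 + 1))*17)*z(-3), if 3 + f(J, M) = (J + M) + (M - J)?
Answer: 0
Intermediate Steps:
f(J, M) = -3 + 2*M (f(J, M) = -3 + ((J + M) + (M - J)) = -3 + 2*M)
(-154 + f(6, (-4 + 6)/(4 + 1))*17)*z(-3) = (-154 + (-3 + 2*((-4 + 6)/(4 + 1)))*17)*0 = (-154 + (-3 + 2*(2/5))*17)*0 = (-154 + (-3 + 2*(2*(⅕)))*17)*0 = (-154 + (-3 + 2*(⅖))*17)*0 = (-154 + (-3 + ⅘)*17)*0 = (-154 - 11/5*17)*0 = (-154 - 187/5)*0 = -957/5*0 = 0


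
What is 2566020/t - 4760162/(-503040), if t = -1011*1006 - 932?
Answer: 888756173719/128023428480 ≈ 6.9421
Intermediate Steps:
t = -1017998 (t = -1017066 - 932 = -1017998)
2566020/t - 4760162/(-503040) = 2566020/(-1017998) - 4760162/(-503040) = 2566020*(-1/1017998) - 4760162*(-1/503040) = -1283010/508999 + 2380081/251520 = 888756173719/128023428480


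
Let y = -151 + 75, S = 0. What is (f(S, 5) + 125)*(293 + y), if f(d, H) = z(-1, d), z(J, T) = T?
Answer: 27125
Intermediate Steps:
f(d, H) = d
y = -76
(f(S, 5) + 125)*(293 + y) = (0 + 125)*(293 - 76) = 125*217 = 27125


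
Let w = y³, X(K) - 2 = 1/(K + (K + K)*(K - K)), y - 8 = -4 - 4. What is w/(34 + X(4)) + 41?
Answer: 41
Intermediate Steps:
y = 0 (y = 8 + (-4 - 4) = 8 - 8 = 0)
X(K) = 2 + 1/K (X(K) = 2 + 1/(K + (K + K)*(K - K)) = 2 + 1/(K + (2*K)*0) = 2 + 1/(K + 0) = 2 + 1/K)
w = 0 (w = 0³ = 0)
w/(34 + X(4)) + 41 = 0/(34 + (2 + 1/4)) + 41 = 0/(34 + (2 + ¼)) + 41 = 0/(34 + 9/4) + 41 = 0/(145/4) + 41 = (4/145)*0 + 41 = 0 + 41 = 41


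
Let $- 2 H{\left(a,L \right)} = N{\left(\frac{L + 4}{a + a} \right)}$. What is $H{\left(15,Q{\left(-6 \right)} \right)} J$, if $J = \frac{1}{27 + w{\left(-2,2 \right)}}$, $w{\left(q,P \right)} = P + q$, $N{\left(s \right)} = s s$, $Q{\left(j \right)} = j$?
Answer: $- \frac{1}{12150} \approx -8.2304 \cdot 10^{-5}$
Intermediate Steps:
$N{\left(s \right)} = s^{2}$
$J = \frac{1}{27}$ ($J = \frac{1}{27 + \left(2 - 2\right)} = \frac{1}{27 + 0} = \frac{1}{27} \approx 0.037037$)
$H{\left(a,L \right)} = - \frac{\left(4 + L\right)^{2}}{8 a^{2}}$ ($H{\left(a,L \right)} = - \frac{\left(\frac{L + 4}{a + a}\right)^{2}}{2} = - \frac{\left(\frac{4 + L}{2 a}\right)^{2}}{2} = - \frac{\frac{1}{4} \frac{1}{a^{2}} \left(4 + L\right)^{2}}{2} = - \frac{\left(4 + L\right)^{2}}{8 a^{2}}$)
$H{\left(15,Q{\left(-6 \right)} \right)} J = - \frac{\left(4 - 6\right)^{2}}{8 \cdot 225} \cdot \frac{1}{27} = \left(- \frac{1}{8}\right) \frac{1}{225} \left(-2\right)^{2} \cdot \frac{1}{27} = \left(- \frac{1}{8}\right) \frac{1}{225} \cdot 4 \cdot \frac{1}{27} = \left(- \frac{1}{450}\right) \frac{1}{27} = - \frac{1}{12150}$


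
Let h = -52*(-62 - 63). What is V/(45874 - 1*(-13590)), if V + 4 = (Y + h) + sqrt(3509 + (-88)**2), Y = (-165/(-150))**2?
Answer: 649721/5946400 + 11*sqrt(93)/59464 ≈ 0.11105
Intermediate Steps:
Y = 121/100 (Y = (-165*(-1/150))**2 = (11/10)**2 = 121/100 ≈ 1.2100)
h = 6500 (h = -52*(-125) = 6500)
V = 649721/100 + 11*sqrt(93) (V = -4 + ((121/100 + 6500) + sqrt(3509 + (-88)**2)) = -4 + (650121/100 + sqrt(3509 + 7744)) = -4 + (650121/100 + sqrt(11253)) = -4 + (650121/100 + 11*sqrt(93)) = 649721/100 + 11*sqrt(93) ≈ 6603.3)
V/(45874 - 1*(-13590)) = (649721/100 + 11*sqrt(93))/(45874 - 1*(-13590)) = (649721/100 + 11*sqrt(93))/(45874 + 13590) = (649721/100 + 11*sqrt(93))/59464 = (649721/100 + 11*sqrt(93))*(1/59464) = 649721/5946400 + 11*sqrt(93)/59464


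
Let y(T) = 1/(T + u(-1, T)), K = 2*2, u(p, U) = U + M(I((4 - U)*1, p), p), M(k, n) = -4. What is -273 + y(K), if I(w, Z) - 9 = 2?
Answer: -1091/4 ≈ -272.75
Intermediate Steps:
I(w, Z) = 11 (I(w, Z) = 9 + 2 = 11)
u(p, U) = -4 + U (u(p, U) = U - 4 = -4 + U)
K = 4
y(T) = 1/(-4 + 2*T) (y(T) = 1/(T + (-4 + T)) = 1/(-4 + 2*T))
-273 + y(K) = -273 + 1/(2*(-2 + 4)) = -273 + (1/2)/2 = -273 + (1/2)*(1/2) = -273 + 1/4 = -1091/4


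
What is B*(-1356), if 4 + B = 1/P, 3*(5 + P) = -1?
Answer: 22713/4 ≈ 5678.3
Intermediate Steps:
P = -16/3 (P = -5 + (⅓)*(-1) = -5 - ⅓ = -16/3 ≈ -5.3333)
B = -67/16 (B = -4 + 1/(-16/3) = -4 - 3/16 = -67/16 ≈ -4.1875)
B*(-1356) = -67/16*(-1356) = 22713/4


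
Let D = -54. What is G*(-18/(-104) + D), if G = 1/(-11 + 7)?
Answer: 2799/208 ≈ 13.457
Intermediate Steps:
G = -¼ (G = 1/(-4) = -¼ ≈ -0.25000)
G*(-18/(-104) + D) = -(-18/(-104) - 54)/4 = -(-18*(-1/104) - 54)/4 = -(9/52 - 54)/4 = -¼*(-2799/52) = 2799/208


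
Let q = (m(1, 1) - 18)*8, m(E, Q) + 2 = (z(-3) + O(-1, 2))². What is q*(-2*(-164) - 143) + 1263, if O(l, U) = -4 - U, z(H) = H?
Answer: 91543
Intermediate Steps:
m(E, Q) = 79 (m(E, Q) = -2 + (-3 + (-4 - 1*2))² = -2 + (-3 + (-4 - 2))² = -2 + (-3 - 6)² = -2 + (-9)² = -2 + 81 = 79)
q = 488 (q = (79 - 18)*8 = 61*8 = 488)
q*(-2*(-164) - 143) + 1263 = 488*(-2*(-164) - 143) + 1263 = 488*(328 - 143) + 1263 = 488*185 + 1263 = 90280 + 1263 = 91543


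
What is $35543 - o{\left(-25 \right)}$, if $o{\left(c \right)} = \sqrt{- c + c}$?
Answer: $35543$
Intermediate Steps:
$o{\left(c \right)} = 0$ ($o{\left(c \right)} = \sqrt{0} = 0$)
$35543 - o{\left(-25 \right)} = 35543 - 0 = 35543 + 0 = 35543$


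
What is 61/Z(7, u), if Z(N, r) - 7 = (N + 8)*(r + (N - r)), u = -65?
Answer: 61/112 ≈ 0.54464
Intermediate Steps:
Z(N, r) = 7 + N*(8 + N) (Z(N, r) = 7 + (N + 8)*(r + (N - r)) = 7 + (8 + N)*N = 7 + N*(8 + N))
61/Z(7, u) = 61/(7 + 7² + 8*7) = 61/(7 + 49 + 56) = 61/112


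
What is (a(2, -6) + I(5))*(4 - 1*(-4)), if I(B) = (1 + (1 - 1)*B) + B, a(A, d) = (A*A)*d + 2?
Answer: -128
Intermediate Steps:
a(A, d) = 2 + d*A² (a(A, d) = A²*d + 2 = d*A² + 2 = 2 + d*A²)
I(B) = 1 + B (I(B) = (1 + 0*B) + B = (1 + 0) + B = 1 + B)
(a(2, -6) + I(5))*(4 - 1*(-4)) = ((2 - 6*2²) + (1 + 5))*(4 - 1*(-4)) = ((2 - 6*4) + 6)*(4 + 4) = ((2 - 24) + 6)*8 = (-22 + 6)*8 = -16*8 = -128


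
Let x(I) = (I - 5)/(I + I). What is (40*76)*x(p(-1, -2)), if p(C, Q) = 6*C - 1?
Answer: 18240/7 ≈ 2605.7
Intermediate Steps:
p(C, Q) = -1 + 6*C
x(I) = (-5 + I)/(2*I) (x(I) = (-5 + I)/((2*I)) = (-5 + I)*(1/(2*I)) = (-5 + I)/(2*I))
(40*76)*x(p(-1, -2)) = (40*76)*((-5 + (-1 + 6*(-1)))/(2*(-1 + 6*(-1)))) = 3040*((-5 + (-1 - 6))/(2*(-1 - 6))) = 3040*((½)*(-5 - 7)/(-7)) = 3040*((½)*(-⅐)*(-12)) = 3040*(6/7) = 18240/7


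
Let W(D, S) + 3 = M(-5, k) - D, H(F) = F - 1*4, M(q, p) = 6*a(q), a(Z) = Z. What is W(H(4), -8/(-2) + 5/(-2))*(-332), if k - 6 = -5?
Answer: 10956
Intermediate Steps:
k = 1 (k = 6 - 5 = 1)
M(q, p) = 6*q
H(F) = -4 + F (H(F) = F - 4 = -4 + F)
W(D, S) = -33 - D (W(D, S) = -3 + (6*(-5) - D) = -3 + (-30 - D) = -33 - D)
W(H(4), -8/(-2) + 5/(-2))*(-332) = (-33 - (-4 + 4))*(-332) = (-33 - 1*0)*(-332) = (-33 + 0)*(-332) = -33*(-332) = 10956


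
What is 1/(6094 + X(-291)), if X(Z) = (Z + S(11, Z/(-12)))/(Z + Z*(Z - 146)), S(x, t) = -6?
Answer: 42292/257727349 ≈ 0.00016410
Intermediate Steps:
X(Z) = (-6 + Z)/(Z + Z*(-146 + Z)) (X(Z) = (Z - 6)/(Z + Z*(Z - 146)) = (-6 + Z)/(Z + Z*(-146 + Z)))
1/(6094 + X(-291)) = 1/(6094 + (-6 - 291)/((-291)*(-145 - 291))) = 1/(6094 - 1/291*(-297)/(-436)) = 1/(6094 - 1/291*(-1/436)*(-297)) = 1/(6094 - 99/42292) = 1/(257727349/42292) = 42292/257727349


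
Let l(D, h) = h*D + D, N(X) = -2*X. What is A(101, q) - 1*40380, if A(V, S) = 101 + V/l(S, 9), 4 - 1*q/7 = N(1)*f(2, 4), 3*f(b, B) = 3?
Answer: -16917079/420 ≈ -40279.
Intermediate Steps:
f(b, B) = 1 (f(b, B) = (⅓)*3 = 1)
l(D, h) = D + D*h (l(D, h) = D*h + D = D + D*h)
q = 42 (q = 28 - 7*(-2*1) = 28 - (-14) = 28 - 7*(-2) = 28 + 14 = 42)
A(V, S) = 101 + V/(10*S) (A(V, S) = 101 + V/((S*(1 + 9))) = 101 + V/((S*10)) = 101 + V/((10*S)) = 101 + V*(1/(10*S)) = 101 + V/(10*S))
A(101, q) - 1*40380 = (101 + (⅒)*101/42) - 1*40380 = (101 + (⅒)*101*(1/42)) - 40380 = (101 + 101/420) - 40380 = 42521/420 - 40380 = -16917079/420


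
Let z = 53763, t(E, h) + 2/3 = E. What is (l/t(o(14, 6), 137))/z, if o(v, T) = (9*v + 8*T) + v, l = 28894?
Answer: 14447/5035801 ≈ 0.0028689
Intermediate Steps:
o(v, T) = 8*T + 10*v (o(v, T) = (8*T + 9*v) + v = 8*T + 10*v)
t(E, h) = -2/3 + E
(l/t(o(14, 6), 137))/z = (28894/(-2/3 + (8*6 + 10*14)))/53763 = (28894/(-2/3 + (48 + 140)))*(1/53763) = (28894/(-2/3 + 188))*(1/53763) = (28894/(562/3))*(1/53763) = (28894*(3/562))*(1/53763) = (43341/281)*(1/53763) = 14447/5035801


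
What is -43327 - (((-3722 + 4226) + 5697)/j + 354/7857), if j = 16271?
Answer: -34836680440/804033 ≈ -43327.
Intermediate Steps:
-43327 - (((-3722 + 4226) + 5697)/j + 354/7857) = -43327 - (((-3722 + 4226) + 5697)/16271 + 354/7857) = -43327 - ((504 + 5697)*(1/16271) + 354*(1/7857)) = -43327 - (6201*(1/16271) + 118/2619) = -43327 - (117/307 + 118/2619) = -43327 - 1*342649/804033 = -43327 - 342649/804033 = -34836680440/804033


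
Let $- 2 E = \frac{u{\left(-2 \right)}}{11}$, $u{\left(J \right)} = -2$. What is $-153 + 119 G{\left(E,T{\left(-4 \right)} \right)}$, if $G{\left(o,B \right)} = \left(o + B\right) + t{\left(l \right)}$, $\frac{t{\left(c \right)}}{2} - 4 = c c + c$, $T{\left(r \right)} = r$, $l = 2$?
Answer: $\frac{19380}{11} \approx 1761.8$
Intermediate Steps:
$t{\left(c \right)} = 8 + 2 c + 2 c^{2}$ ($t{\left(c \right)} = 8 + 2 \left(c c + c\right) = 8 + 2 \left(c^{2} + c\right) = 8 + 2 \left(c + c^{2}\right) = 8 + \left(2 c + 2 c^{2}\right) = 8 + 2 c + 2 c^{2}$)
$E = \frac{1}{11}$ ($E = - \frac{\left(-2\right) \frac{1}{11}}{2} = \left(- \frac{1}{2}\right) \left(- \frac{2}{11}\right) = \frac{1}{11} \approx 0.090909$)
$G{\left(o,B \right)} = 20 + B + o$ ($G{\left(o,B \right)} = \left(o + B\right) + \left(8 + 2 \cdot 2 + 2 \cdot 2^{2}\right) = \left(B + o\right) + \left(8 + 4 + 2 \cdot 4\right) = \left(B + o\right) + \left(8 + 4 + 8\right) = \left(B + o\right) + 20 = 20 + B + o$)
$-153 + 119 G{\left(E,T{\left(-4 \right)} \right)} = -153 + 119 \left(20 - 4 + \frac{1}{11}\right) = -153 + 119 \cdot \frac{177}{11} = -153 + \frac{21063}{11} = \frac{19380}{11}$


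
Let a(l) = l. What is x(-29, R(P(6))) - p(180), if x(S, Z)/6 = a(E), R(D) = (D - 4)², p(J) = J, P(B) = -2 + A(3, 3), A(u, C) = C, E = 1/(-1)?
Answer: -186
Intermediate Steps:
E = -1
P(B) = 1 (P(B) = -2 + 3 = 1)
R(D) = (-4 + D)²
x(S, Z) = -6 (x(S, Z) = 6*(-1) = -6)
x(-29, R(P(6))) - p(180) = -6 - 1*180 = -6 - 180 = -186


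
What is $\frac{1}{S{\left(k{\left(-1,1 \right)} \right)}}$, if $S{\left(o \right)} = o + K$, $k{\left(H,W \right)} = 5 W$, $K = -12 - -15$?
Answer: $\frac{1}{8} \approx 0.125$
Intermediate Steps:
$K = 3$ ($K = -12 + 15 = 3$)
$S{\left(o \right)} = 3 + o$ ($S{\left(o \right)} = o + 3 = 3 + o$)
$\frac{1}{S{\left(k{\left(-1,1 \right)} \right)}} = \frac{1}{3 + 5 \cdot 1} = \frac{1}{3 + 5} = \frac{1}{8}$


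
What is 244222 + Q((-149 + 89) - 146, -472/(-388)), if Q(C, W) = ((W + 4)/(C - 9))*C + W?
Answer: 5093379416/20855 ≈ 2.4423e+5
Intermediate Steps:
Q(C, W) = W + C*(4 + W)/(-9 + C) (Q(C, W) = ((4 + W)/(-9 + C))*C + W = C*(4 + W)/(-9 + C) + W = W + C*(4 + W)/(-9 + C))
244222 + Q((-149 + 89) - 146, -472/(-388)) = 244222 + (-(-4248)/(-388) + 4*((-149 + 89) - 146) + 2*((-149 + 89) - 146)*(-472/(-388)))/(-9 + ((-149 + 89) - 146)) = 244222 + (-(-4248)*(-1)/388 + 4*(-60 - 146) + 2*(-60 - 146)*(-472*(-1/388)))/(-9 + (-60 - 146)) = 244222 + (-9*118/97 + 4*(-206) + 2*(-206)*(118/97))/(-9 - 206) = 244222 + (-1062/97 - 824 - 48616/97)/(-215) = 244222 - 1/215*(-129606/97) = 244222 + 129606/20855 = 5093379416/20855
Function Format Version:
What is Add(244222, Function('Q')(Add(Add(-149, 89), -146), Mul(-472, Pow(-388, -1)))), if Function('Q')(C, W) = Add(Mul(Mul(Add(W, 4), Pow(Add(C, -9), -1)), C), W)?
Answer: Rational(5093379416, 20855) ≈ 2.4423e+5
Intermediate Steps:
Function('Q')(C, W) = Add(W, Mul(C, Pow(Add(-9, C), -1), Add(4, W))) (Function('Q')(C, W) = Add(Mul(Mul(Add(4, W), Pow(Add(-9, C), -1)), C), W) = Add(Mul(Mul(Pow(Add(-9, C), -1), Add(4, W)), C), W) = Add(Mul(C, Pow(Add(-9, C), -1), Add(4, W)), W) = Add(W, Mul(C, Pow(Add(-9, C), -1), Add(4, W))))
Add(244222, Function('Q')(Add(Add(-149, 89), -146), Mul(-472, Pow(-388, -1)))) = Add(244222, Mul(Pow(Add(-9, Add(Add(-149, 89), -146)), -1), Add(Mul(-9, Mul(-472, Pow(-388, -1))), Mul(4, Add(Add(-149, 89), -146)), Mul(2, Add(Add(-149, 89), -146), Mul(-472, Pow(-388, -1)))))) = Add(244222, Mul(Pow(Add(-9, Add(-60, -146)), -1), Add(Mul(-9, Mul(-472, Rational(-1, 388))), Mul(4, Add(-60, -146)), Mul(2, Add(-60, -146), Mul(-472, Rational(-1, 388)))))) = Add(244222, Mul(Pow(Add(-9, -206), -1), Add(Mul(-9, Rational(118, 97)), Mul(4, -206), Mul(2, -206, Rational(118, 97))))) = Add(244222, Mul(Pow(-215, -1), Add(Rational(-1062, 97), -824, Rational(-48616, 97)))) = Add(244222, Mul(Rational(-1, 215), Rational(-129606, 97))) = Add(244222, Rational(129606, 20855)) = Rational(5093379416, 20855)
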